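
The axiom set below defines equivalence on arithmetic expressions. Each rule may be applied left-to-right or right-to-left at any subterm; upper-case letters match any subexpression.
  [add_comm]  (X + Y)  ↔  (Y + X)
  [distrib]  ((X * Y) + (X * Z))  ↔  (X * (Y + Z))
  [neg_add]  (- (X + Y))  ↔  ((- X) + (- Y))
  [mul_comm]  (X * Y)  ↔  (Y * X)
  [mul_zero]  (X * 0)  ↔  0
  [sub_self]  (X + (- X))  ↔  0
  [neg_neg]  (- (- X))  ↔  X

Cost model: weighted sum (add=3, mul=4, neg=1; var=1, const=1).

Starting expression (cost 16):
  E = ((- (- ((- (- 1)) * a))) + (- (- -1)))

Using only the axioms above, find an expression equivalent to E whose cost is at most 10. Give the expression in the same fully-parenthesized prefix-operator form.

1. [neg_neg →] (- (- 1))  →  1;  E = ((- (- (1 * a))) + (- (- -1)))
2. [neg_neg →] (- (- (1 * a)))  →  (1 * a);  E = ((1 * a) + (- (- -1)))
3. [neg_neg →] (- (- -1))  →  -1;  cost 10 ≤ 10, done

((1 * a) + -1)   [cost 10]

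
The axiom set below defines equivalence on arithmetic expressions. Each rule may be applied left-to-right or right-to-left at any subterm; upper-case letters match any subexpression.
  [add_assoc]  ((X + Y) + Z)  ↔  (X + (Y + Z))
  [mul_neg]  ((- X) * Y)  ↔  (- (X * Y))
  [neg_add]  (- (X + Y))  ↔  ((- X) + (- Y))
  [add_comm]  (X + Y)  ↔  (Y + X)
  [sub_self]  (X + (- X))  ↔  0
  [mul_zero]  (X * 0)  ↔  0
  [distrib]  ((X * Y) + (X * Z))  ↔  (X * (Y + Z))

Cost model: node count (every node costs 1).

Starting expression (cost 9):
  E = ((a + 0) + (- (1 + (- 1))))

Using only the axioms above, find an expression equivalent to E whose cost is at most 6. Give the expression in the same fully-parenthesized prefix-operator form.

step 1: add_comm (→) rewrites ((a + 0) + (- (1 + (- 1)))) into ((- (1 + (- 1))) + (a + 0))
step 2: add_comm (→) rewrites (a + 0) into (0 + a), now ((- (1 + (- 1))) + (0 + a))
step 3: sub_self (→) rewrites (1 + (- 1)) into 0, reaching cost 6 (bound 6)

((- 0) + (0 + a))   [cost 6]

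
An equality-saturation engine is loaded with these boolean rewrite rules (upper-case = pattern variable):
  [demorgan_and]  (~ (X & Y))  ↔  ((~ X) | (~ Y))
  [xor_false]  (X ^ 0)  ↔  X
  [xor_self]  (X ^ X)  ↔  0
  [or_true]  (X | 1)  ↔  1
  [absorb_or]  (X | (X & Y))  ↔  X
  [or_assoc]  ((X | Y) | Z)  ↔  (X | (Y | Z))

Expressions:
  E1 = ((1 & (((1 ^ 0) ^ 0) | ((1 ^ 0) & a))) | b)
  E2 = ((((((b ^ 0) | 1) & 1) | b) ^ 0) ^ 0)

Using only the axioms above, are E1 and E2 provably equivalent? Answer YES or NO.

(1) ((1 ^ 0) ^ 0)  =[xor_false →]=  (1 ^ 0)    ⊢ ((1 & ((1 ^ 0) | ((1 ^ 0) & a))) | b)
(2) ((1 ^ 0) | ((1 ^ 0) & a))  =[absorb_or →]=  (1 ^ 0)    ⊢ ((1 & (1 ^ 0)) | b)
(3) (1 ^ 0)  =[xor_false →]=  1    ⊢ ((1 & 1) | b)
(4) 1  =[or_true ←]=  (b | 1)    ⊢ (((b | 1) & 1) | b)
(5) b  =[xor_false ←]=  (b ^ 0)    ⊢ ((((b ^ 0) | 1) & 1) | b)
(6) ((((b ^ 0) | 1) & 1) | b)  =[xor_false ←]=  (((((b ^ 0) | 1) & 1) | b) ^ 0)
(7) (((((b ^ 0) | 1) & 1) | b) ^ 0)  =[xor_false ←]=  ((((((b ^ 0) | 1) & 1) | b) ^ 0) ^ 0)    ⊢ E2

YES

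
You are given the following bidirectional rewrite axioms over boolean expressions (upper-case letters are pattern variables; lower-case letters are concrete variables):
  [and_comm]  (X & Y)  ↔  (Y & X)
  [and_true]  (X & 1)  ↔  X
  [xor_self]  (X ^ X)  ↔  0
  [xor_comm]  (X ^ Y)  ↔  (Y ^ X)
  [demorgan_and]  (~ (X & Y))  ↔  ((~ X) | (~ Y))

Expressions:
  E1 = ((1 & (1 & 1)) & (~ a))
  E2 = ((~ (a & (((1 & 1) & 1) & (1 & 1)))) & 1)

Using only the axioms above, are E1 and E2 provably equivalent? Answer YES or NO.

YES

step 1: and_true (→) rewrites (1 & 1) into 1, now ((1 & 1) & (~ a))
step 2: and_comm (→) rewrites ((1 & 1) & (~ a)) into ((~ a) & (1 & 1))
step 3: and_true (→) rewrites (1 & 1) into 1, now ((~ a) & 1)
step 4: and_true (→) rewrites ((~ a) & 1) into (~ a)
step 5: and_true (←) rewrites a into (a & 1), now (~ (a & 1))
step 6: and_true (←) rewrites (~ (a & 1)) into ((~ (a & 1)) & 1)
step 7: and_true (←) rewrites 1 into (1 & 1), now ((~ (a & (1 & 1))) & 1)
step 8: and_true (←) rewrites (1 & 1) into ((1 & 1) & 1), now ((~ (a & ((1 & 1) & 1))) & 1)
step 9: and_true (←) rewrites 1 into (1 & 1), now ((~ (a & ((1 & 1) & (1 & 1)))) & 1)
step 10: and_true (←) rewrites 1 into (1 & 1), which is E2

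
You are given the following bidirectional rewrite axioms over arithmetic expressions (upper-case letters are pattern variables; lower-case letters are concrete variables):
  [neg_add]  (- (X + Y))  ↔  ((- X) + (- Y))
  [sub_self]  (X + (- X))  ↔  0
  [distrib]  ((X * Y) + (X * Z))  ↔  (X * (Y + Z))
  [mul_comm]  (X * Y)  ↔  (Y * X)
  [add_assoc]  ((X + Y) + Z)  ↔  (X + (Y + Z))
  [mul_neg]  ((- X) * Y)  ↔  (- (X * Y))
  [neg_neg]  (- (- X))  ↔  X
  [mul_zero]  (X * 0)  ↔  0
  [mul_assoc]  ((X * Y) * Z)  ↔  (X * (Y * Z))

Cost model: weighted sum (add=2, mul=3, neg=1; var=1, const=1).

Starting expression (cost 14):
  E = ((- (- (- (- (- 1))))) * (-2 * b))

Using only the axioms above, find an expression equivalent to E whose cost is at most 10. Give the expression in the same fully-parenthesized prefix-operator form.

step 1: mul_comm (→) rewrites (-2 * b) into (b * -2), now ((- (- (- (- (- 1))))) * (b * -2))
step 2: neg_neg (→) rewrites (- (- (- 1))) into (- 1), now ((- (- (- 1))) * (b * -2))
step 3: neg_neg (→) rewrites (- (- (- 1))) into (- 1), reaching cost 10 (bound 10)

((- 1) * (b * -2))   [cost 10]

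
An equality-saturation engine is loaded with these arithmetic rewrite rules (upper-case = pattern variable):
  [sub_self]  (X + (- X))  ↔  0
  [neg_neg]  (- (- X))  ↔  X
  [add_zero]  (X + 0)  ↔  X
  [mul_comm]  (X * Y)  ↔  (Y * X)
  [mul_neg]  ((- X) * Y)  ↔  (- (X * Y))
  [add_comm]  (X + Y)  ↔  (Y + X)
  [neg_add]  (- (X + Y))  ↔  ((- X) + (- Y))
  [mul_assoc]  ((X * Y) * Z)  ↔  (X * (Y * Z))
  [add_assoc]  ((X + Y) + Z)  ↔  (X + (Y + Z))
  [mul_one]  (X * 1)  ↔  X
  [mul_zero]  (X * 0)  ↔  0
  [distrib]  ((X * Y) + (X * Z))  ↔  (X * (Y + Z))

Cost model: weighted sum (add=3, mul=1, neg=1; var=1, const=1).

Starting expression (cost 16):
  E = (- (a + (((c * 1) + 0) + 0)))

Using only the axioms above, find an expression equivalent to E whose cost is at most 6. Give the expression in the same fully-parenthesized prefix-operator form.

(- (a + c))   [cost 6]

1. [add_zero →] (((c * 1) + 0) + 0)  →  ((c * 1) + 0);  E = (- (a + ((c * 1) + 0)))
2. [add_zero →] ((c * 1) + 0)  →  (c * 1);  E = (- (a + (c * 1)))
3. [mul_one →] (c * 1)  →  c;  cost 6 ≤ 6, done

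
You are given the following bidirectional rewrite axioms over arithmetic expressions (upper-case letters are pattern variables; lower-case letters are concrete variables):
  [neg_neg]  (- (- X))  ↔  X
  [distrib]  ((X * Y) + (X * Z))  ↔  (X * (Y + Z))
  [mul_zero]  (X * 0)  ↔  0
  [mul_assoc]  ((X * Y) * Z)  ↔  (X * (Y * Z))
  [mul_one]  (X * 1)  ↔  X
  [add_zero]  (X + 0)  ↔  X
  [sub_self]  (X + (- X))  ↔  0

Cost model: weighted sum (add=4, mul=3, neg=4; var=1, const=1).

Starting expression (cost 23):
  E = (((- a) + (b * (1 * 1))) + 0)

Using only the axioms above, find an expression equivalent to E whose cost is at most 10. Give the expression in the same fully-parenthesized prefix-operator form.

step 1: mul_one (→) rewrites (1 * 1) into 1, now (((- a) + (b * 1)) + 0)
step 2: add_zero (→) rewrites (((- a) + (b * 1)) + 0) into ((- a) + (b * 1))
step 3: mul_one (→) rewrites (b * 1) into b, reaching cost 10 (bound 10)

((- a) + b)   [cost 10]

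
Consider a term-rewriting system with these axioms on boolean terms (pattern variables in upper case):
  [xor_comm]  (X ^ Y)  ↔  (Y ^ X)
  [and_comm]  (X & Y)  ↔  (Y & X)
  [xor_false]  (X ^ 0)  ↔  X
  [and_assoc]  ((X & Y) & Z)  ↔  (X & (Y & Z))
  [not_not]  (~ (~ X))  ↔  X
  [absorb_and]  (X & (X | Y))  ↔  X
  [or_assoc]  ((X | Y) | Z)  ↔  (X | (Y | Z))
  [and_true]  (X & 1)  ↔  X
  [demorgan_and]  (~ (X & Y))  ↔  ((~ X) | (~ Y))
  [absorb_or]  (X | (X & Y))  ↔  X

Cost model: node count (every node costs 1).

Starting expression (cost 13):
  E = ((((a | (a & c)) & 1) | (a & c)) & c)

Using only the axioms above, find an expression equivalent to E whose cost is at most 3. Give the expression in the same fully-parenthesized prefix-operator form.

(a & c)   [cost 3]

(1) ((a | (a & c)) & 1)  =[and_true →]=  (a | (a & c))    ⊢ (((a | (a & c)) | (a & c)) & c)
(2) (a | (a & c))  =[absorb_or →]=  a    ⊢ ((a | (a & c)) & c)
(3) (a | (a & c))  =[absorb_or →]=  a    ⊢ cost 3, within 3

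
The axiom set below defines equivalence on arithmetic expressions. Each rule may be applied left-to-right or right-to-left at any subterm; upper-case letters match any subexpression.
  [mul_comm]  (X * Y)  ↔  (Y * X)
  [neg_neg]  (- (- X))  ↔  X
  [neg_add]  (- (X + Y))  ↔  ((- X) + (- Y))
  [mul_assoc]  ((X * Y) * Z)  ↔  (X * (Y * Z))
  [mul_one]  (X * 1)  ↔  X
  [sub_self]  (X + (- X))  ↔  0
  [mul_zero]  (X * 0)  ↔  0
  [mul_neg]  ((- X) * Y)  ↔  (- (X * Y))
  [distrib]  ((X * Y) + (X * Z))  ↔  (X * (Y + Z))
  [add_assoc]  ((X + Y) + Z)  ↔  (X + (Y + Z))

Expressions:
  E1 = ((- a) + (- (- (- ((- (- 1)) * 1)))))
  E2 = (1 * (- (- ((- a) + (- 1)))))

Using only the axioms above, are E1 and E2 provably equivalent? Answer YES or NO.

YES

step 1: mul_one (→) rewrites ((- (- 1)) * 1) into (- (- 1)), now ((- a) + (- (- (- (- (- 1))))))
step 2: neg_neg (→) rewrites (- (- (- (- (- 1))))) into (- (- (- 1))), now ((- a) + (- (- (- 1))))
step 3: neg_neg (→) rewrites (- (- (- 1))) into (- 1), now ((- a) + (- 1))
step 4: neg_neg (←) rewrites ((- a) + (- 1)) into (- (- ((- a) + (- 1))))
step 5: mul_one (←) rewrites (- (- ((- a) + (- 1)))) into ((- (- ((- a) + (- 1)))) * 1)
step 6: mul_comm (→) rewrites ((- (- ((- a) + (- 1)))) * 1) into (1 * (- (- ((- a) + (- 1))))), which is E2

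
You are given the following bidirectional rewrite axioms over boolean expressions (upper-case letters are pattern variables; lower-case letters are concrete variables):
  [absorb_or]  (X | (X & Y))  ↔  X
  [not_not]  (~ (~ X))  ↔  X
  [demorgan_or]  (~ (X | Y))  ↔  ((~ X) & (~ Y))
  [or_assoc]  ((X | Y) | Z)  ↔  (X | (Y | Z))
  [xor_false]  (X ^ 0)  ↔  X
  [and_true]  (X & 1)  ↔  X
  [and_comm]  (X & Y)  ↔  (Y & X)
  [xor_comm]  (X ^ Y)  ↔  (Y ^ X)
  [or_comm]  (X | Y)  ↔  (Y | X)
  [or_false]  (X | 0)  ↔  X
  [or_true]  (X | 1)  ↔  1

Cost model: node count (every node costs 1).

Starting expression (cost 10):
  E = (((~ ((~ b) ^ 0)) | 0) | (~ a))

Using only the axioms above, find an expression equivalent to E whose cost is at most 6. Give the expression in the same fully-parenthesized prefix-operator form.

(1) ((~ b) ^ 0)  =[xor_false →]=  (~ b)    ⊢ (((~ (~ b)) | 0) | (~ a))
(2) ((~ (~ b)) | 0)  =[or_comm →]=  (0 | (~ (~ b)))    ⊢ ((0 | (~ (~ b))) | (~ a))
(3) (~ (~ b))  =[not_not →]=  b    ⊢ cost 6, within 6

((0 | b) | (~ a))   [cost 6]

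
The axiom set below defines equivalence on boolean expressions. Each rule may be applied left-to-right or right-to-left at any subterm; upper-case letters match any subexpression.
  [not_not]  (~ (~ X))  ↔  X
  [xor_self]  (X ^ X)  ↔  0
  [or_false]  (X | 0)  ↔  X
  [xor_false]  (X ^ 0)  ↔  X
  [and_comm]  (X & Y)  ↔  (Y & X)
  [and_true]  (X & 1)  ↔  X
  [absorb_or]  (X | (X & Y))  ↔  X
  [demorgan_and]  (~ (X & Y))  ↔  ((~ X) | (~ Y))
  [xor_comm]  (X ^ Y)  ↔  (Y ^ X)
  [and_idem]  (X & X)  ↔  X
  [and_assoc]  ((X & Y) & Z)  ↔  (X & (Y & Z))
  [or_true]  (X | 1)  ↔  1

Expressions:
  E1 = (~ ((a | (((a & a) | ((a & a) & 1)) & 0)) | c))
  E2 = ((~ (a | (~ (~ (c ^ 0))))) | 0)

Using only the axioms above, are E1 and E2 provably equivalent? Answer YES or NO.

YES

step 1: absorb_or (→) rewrites ((a & a) | ((a & a) & 1)) into (a & a), now (~ ((a | ((a & a) & 0)) | c))
step 2: and_idem (→) rewrites (a & a) into a, now (~ ((a | (a & 0)) | c))
step 3: absorb_or (→) rewrites (a | (a & 0)) into a, now (~ (a | c))
step 4: xor_false (←) rewrites c into (c ^ 0), now (~ (a | (c ^ 0)))
step 5: not_not (←) rewrites (c ^ 0) into (~ (~ (c ^ 0))), now (~ (a | (~ (~ (c ^ 0)))))
step 6: or_false (←) rewrites (~ (a | (~ (~ (c ^ 0))))) into ((~ (a | (~ (~ (c ^ 0))))) | 0), which is E2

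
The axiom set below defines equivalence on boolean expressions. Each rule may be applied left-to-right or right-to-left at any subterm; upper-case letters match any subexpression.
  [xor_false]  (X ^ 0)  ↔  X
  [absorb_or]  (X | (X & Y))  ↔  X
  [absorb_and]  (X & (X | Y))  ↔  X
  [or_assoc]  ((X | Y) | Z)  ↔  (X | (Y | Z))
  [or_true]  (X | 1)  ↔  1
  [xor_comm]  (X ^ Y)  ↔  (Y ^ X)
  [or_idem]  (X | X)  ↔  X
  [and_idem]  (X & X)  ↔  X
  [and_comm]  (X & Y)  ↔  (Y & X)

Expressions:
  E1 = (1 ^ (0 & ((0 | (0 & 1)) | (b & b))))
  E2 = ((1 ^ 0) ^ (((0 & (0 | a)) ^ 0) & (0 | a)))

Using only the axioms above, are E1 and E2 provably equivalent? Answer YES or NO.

YES

(1) (0 | (0 & 1))  =[absorb_or →]=  0    ⊢ (1 ^ (0 & (0 | (b & b))))
(2) (b & b)  =[and_idem →]=  b    ⊢ (1 ^ (0 & (0 | b)))
(3) (0 & (0 | b))  =[absorb_and →]=  0    ⊢ (1 ^ 0)
(4) 1  =[xor_false ←]=  (1 ^ 0)    ⊢ ((1 ^ 0) ^ 0)
(5) 0  =[absorb_and ←]=  (0 & (0 | a))    ⊢ ((1 ^ 0) ^ (0 & (0 | a)))
(6) 0  =[absorb_and ←]=  (0 & (0 | a))    ⊢ ((1 ^ 0) ^ ((0 & (0 | a)) & (0 | a)))
(7) (0 & (0 | a))  =[xor_false ←]=  ((0 & (0 | a)) ^ 0)    ⊢ E2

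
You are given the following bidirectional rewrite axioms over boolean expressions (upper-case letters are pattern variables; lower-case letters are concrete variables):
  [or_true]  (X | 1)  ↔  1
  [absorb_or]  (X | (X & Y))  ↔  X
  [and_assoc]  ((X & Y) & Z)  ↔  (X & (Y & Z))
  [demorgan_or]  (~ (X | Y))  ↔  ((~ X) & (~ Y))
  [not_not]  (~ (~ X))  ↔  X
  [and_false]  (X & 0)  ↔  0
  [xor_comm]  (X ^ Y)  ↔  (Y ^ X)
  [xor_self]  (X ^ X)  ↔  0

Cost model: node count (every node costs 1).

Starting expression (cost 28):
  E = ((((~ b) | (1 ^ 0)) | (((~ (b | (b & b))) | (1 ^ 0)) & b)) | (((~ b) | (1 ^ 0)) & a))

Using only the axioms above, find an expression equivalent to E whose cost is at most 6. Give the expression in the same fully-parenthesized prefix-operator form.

1. [absorb_or →] (b | (b & b))  →  b;  E = ((((~ b) | (1 ^ 0)) | (((~ b) | (1 ^ 0)) & b)) | (((~ b) | (1 ^ 0)) & a))
2. [absorb_or →] (((~ b) | (1 ^ 0)) | (((~ b) | (1 ^ 0)) & b))  →  ((~ b) | (1 ^ 0));  E = (((~ b) | (1 ^ 0)) | (((~ b) | (1 ^ 0)) & a))
3. [absorb_or →] (((~ b) | (1 ^ 0)) | (((~ b) | (1 ^ 0)) & a))  →  ((~ b) | (1 ^ 0));  cost 6 ≤ 6, done

((~ b) | (1 ^ 0))   [cost 6]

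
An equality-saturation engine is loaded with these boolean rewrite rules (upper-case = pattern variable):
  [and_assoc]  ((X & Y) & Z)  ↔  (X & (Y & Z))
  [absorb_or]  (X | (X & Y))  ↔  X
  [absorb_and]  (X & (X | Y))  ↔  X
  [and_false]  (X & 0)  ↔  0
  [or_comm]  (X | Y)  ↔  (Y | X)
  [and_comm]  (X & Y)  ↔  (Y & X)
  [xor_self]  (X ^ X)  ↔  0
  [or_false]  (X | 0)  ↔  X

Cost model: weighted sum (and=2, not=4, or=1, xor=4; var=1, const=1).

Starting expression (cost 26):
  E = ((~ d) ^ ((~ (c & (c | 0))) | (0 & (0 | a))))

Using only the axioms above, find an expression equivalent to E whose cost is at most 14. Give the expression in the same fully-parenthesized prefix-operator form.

1. [absorb_and →] (0 & (0 | a))  →  0;  E = ((~ d) ^ ((~ (c & (c | 0))) | 0))
2. [absorb_and →] (c & (c | 0))  →  c;  E = ((~ d) ^ ((~ c) | 0))
3. [or_false →] ((~ c) | 0)  →  (~ c);  cost 14 ≤ 14, done

((~ d) ^ (~ c))   [cost 14]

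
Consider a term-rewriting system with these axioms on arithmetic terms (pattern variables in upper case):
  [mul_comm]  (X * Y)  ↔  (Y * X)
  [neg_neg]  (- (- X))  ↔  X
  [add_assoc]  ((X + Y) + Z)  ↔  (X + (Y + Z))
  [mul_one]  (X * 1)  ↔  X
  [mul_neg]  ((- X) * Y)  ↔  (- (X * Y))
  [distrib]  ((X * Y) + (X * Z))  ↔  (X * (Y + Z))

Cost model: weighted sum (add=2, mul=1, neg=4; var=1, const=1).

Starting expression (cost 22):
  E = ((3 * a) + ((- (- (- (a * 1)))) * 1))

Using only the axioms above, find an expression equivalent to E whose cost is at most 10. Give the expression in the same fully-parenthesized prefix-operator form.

((3 * a) + (- a))   [cost 10]

1. [mul_one →] (a * 1)  →  a;  E = ((3 * a) + ((- (- (- a))) * 1))
2. [neg_neg →] (- (- a))  →  a;  E = ((3 * a) + ((- a) * 1))
3. [mul_one →] ((- a) * 1)  →  (- a);  cost 10 ≤ 10, done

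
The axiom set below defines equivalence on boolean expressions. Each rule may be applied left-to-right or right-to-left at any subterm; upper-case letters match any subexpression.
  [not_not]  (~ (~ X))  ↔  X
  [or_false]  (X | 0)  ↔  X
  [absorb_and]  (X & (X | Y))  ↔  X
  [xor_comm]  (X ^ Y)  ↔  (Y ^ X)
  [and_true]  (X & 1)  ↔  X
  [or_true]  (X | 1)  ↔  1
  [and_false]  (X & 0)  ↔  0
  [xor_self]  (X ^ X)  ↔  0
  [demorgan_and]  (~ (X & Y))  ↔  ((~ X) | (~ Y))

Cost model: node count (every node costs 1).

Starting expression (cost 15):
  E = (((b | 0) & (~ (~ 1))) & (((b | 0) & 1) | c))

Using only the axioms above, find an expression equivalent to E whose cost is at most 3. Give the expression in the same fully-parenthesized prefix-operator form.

(b | 0)   [cost 3]

step 1: not_not (→) rewrites (~ (~ 1)) into 1, now (((b | 0) & 1) & (((b | 0) & 1) | c))
step 2: absorb_and (→) rewrites (((b | 0) & 1) & (((b | 0) & 1) | c)) into ((b | 0) & 1)
step 3: and_true (→) rewrites ((b | 0) & 1) into (b | 0), reaching cost 3 (bound 3)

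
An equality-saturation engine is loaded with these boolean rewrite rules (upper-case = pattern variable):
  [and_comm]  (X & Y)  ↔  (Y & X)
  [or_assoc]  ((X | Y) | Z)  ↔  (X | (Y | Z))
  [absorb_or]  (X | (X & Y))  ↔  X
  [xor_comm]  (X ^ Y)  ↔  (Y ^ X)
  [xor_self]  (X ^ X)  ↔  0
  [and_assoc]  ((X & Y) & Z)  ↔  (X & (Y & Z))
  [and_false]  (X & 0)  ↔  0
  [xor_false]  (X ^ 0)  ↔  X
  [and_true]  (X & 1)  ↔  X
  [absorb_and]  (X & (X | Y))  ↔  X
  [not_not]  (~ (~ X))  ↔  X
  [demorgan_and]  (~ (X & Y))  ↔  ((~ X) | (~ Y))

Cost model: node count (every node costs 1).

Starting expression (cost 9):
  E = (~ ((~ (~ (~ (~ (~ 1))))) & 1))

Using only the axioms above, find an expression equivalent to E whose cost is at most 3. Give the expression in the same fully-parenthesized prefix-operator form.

step 1: and_true (→) rewrites ((~ (~ (~ (~ (~ 1))))) & 1) into (~ (~ (~ (~ (~ 1))))), now (~ (~ (~ (~ (~ (~ 1))))))
step 2: not_not (→) rewrites (~ (~ (~ (~ 1)))) into (~ (~ 1)), now (~ (~ (~ (~ 1))))
step 3: not_not (→) rewrites (~ (~ 1)) into 1, reaching cost 3 (bound 3)

(~ (~ 1))   [cost 3]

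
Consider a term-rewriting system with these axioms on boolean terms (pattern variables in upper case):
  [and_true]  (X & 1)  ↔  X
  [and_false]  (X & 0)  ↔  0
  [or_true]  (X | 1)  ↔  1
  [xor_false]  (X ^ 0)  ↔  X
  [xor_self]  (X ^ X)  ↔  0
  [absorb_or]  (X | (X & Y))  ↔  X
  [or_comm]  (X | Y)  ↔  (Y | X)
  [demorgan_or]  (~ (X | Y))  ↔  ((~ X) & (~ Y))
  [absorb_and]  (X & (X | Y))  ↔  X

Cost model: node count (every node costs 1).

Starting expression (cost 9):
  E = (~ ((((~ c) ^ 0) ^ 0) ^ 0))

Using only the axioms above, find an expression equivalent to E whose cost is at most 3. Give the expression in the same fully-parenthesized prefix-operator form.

(~ (~ c))   [cost 3]

1. [xor_false →] ((~ c) ^ 0)  →  (~ c);  E = (~ (((~ c) ^ 0) ^ 0))
2. [xor_false →] (((~ c) ^ 0) ^ 0)  →  ((~ c) ^ 0);  E = (~ ((~ c) ^ 0))
3. [xor_false →] ((~ c) ^ 0)  →  (~ c);  cost 3 ≤ 3, done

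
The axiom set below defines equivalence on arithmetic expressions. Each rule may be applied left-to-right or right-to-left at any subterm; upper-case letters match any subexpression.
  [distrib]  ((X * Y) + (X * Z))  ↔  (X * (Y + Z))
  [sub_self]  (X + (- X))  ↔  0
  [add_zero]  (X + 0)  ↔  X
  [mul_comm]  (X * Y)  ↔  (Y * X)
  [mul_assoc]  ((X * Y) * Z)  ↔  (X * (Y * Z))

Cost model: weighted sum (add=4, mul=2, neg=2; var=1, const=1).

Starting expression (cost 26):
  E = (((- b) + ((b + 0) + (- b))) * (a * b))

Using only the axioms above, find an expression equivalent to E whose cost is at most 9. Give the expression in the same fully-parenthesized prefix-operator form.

1. [add_zero →] (b + 0)  →  b;  E = (((- b) + (b + (- b))) * (a * b))
2. [sub_self →] (b + (- b))  →  0;  E = (((- b) + 0) * (a * b))
3. [add_zero →] ((- b) + 0)  →  (- b);  cost 9 ≤ 9, done

((- b) * (a * b))   [cost 9]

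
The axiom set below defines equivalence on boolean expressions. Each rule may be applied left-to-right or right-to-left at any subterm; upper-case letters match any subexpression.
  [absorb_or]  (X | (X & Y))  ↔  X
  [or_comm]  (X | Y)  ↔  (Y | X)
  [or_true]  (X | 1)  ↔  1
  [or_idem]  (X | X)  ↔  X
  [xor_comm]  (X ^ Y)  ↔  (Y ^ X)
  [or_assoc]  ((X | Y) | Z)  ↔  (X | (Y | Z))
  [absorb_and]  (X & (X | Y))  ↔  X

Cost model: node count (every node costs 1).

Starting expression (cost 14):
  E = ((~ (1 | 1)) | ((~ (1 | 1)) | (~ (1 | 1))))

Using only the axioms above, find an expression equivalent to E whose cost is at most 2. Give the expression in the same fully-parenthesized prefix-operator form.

step 1: or_idem (→) rewrites ((~ (1 | 1)) | (~ (1 | 1))) into (~ (1 | 1)), now ((~ (1 | 1)) | (~ (1 | 1)))
step 2: or_idem (→) rewrites ((~ (1 | 1)) | (~ (1 | 1))) into (~ (1 | 1))
step 3: or_idem (→) rewrites (1 | 1) into 1, reaching cost 2 (bound 2)

(~ 1)   [cost 2]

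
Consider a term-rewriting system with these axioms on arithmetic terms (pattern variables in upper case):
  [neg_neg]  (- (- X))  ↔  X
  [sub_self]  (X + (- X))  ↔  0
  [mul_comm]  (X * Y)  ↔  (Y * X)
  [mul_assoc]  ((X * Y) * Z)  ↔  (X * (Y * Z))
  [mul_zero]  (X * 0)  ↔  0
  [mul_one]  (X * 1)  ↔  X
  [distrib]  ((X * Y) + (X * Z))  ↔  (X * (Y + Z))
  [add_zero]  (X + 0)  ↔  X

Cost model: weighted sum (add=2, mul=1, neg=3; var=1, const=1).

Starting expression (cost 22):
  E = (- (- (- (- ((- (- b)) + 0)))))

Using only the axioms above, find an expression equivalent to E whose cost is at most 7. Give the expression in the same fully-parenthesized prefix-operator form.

(1) (- (- (- (- ((- (- b)) + 0)))))  =[neg_neg →]=  (- (- ((- (- b)) + 0)))
(2) ((- (- b)) + 0)  =[add_zero →]=  (- (- b))    ⊢ (- (- (- (- b))))
(3) (- (- b))  =[neg_neg →]=  b    ⊢ cost 7, within 7

(- (- b))   [cost 7]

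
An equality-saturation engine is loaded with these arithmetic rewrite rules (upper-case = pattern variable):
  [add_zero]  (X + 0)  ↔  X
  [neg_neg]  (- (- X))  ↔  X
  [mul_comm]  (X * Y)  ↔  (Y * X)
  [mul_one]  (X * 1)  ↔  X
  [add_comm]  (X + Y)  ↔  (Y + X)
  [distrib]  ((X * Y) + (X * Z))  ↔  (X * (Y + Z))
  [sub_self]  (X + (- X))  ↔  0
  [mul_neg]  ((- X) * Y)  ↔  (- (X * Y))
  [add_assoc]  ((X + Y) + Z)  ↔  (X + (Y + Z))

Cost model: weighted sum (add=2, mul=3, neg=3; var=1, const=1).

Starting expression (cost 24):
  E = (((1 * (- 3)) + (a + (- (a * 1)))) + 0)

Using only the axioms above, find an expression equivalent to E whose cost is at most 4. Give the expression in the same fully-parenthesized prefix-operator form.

step 1: mul_one (→) rewrites (a * 1) into a, now (((1 * (- 3)) + (a + (- a))) + 0)
step 2: mul_comm (→) rewrites (1 * (- 3)) into ((- 3) * 1), now ((((- 3) * 1) + (a + (- a))) + 0)
step 3: sub_self (→) rewrites (a + (- a)) into 0, now ((((- 3) * 1) + 0) + 0)
step 4: mul_one (→) rewrites ((- 3) * 1) into (- 3), now (((- 3) + 0) + 0)
step 5: add_zero (→) rewrites ((- 3) + 0) into (- 3), now ((- 3) + 0)
step 6: add_zero (→) rewrites ((- 3) + 0) into (- 3), reaching cost 4 (bound 4)

(- 3)   [cost 4]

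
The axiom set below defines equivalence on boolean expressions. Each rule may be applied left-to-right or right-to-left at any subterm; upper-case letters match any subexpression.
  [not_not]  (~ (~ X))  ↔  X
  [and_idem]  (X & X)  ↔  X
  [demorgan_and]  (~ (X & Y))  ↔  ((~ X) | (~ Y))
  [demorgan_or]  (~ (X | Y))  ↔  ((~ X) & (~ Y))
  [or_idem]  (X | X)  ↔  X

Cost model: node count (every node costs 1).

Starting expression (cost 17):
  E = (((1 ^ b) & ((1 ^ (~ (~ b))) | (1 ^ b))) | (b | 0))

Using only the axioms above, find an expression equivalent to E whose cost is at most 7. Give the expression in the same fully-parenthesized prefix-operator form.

((1 ^ b) | (b | 0))   [cost 7]

(1) (~ (~ b))  =[not_not →]=  b    ⊢ (((1 ^ b) & ((1 ^ b) | (1 ^ b))) | (b | 0))
(2) ((1 ^ b) | (1 ^ b))  =[or_idem →]=  (1 ^ b)    ⊢ (((1 ^ b) & (1 ^ b)) | (b | 0))
(3) ((1 ^ b) & (1 ^ b))  =[and_idem →]=  (1 ^ b)    ⊢ cost 7, within 7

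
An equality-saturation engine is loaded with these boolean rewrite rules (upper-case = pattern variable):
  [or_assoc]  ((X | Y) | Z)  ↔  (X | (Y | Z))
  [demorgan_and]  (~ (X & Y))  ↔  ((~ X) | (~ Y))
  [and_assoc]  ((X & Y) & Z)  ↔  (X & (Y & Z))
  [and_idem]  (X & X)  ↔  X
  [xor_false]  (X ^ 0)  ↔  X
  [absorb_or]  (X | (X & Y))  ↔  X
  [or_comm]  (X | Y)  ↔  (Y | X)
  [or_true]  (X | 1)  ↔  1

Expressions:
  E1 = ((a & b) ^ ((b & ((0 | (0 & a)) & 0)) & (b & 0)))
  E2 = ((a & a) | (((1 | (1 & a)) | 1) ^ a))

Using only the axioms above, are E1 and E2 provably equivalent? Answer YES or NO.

NO

All listed rules preserve value, hence provable equivalence implies equal values everywhere; look for a separating assignment.
a=0, b=0 gives E1 ↦ 0, E2 ↦ 1; values differ ⇒ not provably equivalent.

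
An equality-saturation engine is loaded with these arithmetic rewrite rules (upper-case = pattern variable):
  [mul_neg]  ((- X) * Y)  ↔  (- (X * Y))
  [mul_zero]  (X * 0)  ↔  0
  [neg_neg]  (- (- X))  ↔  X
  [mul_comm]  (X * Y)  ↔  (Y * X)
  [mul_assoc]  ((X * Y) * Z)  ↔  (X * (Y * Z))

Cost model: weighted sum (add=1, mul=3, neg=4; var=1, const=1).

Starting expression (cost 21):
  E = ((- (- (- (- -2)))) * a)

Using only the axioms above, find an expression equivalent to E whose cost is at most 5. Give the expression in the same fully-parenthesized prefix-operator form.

(-2 * a)   [cost 5]

step 1: neg_neg (→) rewrites (- (- -2)) into -2, now ((- (- -2)) * a)
step 2: neg_neg (→) rewrites (- (- -2)) into -2, reaching cost 5 (bound 5)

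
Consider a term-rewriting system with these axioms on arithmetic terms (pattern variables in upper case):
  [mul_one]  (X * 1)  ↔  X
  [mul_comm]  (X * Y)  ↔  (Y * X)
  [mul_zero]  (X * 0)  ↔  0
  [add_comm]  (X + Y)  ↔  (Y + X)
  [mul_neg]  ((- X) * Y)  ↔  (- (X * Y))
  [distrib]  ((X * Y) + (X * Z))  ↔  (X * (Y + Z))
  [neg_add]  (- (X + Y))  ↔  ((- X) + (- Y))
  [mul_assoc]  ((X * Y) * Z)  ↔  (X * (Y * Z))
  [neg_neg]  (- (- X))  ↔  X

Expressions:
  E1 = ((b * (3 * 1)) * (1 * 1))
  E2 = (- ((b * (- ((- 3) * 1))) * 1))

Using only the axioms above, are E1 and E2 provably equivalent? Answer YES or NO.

The axioms are sound identities: if E1 ↔* E2 then E1 and E2 evaluate identically under any assignment.
Under b=1: E1 evaluates to 3, E2 to -3. Distinct ⇒ no rewrite sequence connects them.

NO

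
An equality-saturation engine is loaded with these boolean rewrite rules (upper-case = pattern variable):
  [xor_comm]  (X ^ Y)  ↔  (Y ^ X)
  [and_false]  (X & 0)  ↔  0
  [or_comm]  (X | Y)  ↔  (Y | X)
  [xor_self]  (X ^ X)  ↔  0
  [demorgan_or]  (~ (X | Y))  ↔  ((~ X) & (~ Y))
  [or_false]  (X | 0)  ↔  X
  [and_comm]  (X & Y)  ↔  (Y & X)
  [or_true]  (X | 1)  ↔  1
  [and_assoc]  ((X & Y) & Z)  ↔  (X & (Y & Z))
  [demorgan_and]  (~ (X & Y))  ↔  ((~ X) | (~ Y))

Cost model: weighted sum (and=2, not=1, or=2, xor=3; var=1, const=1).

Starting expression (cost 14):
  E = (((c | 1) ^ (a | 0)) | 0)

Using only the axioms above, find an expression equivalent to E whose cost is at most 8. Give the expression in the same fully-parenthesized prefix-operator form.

1. [or_false →] (((c | 1) ^ (a | 0)) | 0)  →  ((c | 1) ^ (a | 0))
2. [or_comm →] (c | 1)  →  (1 | c);  E = ((1 | c) ^ (a | 0))
3. [or_false →] (a | 0)  →  a;  cost 8 ≤ 8, done

((1 | c) ^ a)   [cost 8]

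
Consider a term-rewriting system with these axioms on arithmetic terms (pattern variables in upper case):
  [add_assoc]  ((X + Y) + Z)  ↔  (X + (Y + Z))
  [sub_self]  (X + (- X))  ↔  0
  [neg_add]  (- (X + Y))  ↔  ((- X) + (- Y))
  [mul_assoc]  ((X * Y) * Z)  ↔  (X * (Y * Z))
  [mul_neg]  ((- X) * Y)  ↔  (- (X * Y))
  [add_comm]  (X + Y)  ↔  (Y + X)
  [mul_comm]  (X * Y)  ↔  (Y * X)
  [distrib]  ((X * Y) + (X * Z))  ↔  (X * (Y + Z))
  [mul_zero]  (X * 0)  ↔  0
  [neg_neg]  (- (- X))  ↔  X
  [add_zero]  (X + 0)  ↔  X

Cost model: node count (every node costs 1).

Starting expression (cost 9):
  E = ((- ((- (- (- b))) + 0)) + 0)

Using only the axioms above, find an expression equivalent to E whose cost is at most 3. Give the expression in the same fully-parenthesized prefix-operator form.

(- (- b))   [cost 3]

step 1: add_zero (→) rewrites ((- ((- (- (- b))) + 0)) + 0) into (- ((- (- (- b))) + 0))
step 2: add_zero (→) rewrites ((- (- (- b))) + 0) into (- (- (- b))), now (- (- (- (- b))))
step 3: neg_neg (→) rewrites (- (- (- b))) into (- b), reaching cost 3 (bound 3)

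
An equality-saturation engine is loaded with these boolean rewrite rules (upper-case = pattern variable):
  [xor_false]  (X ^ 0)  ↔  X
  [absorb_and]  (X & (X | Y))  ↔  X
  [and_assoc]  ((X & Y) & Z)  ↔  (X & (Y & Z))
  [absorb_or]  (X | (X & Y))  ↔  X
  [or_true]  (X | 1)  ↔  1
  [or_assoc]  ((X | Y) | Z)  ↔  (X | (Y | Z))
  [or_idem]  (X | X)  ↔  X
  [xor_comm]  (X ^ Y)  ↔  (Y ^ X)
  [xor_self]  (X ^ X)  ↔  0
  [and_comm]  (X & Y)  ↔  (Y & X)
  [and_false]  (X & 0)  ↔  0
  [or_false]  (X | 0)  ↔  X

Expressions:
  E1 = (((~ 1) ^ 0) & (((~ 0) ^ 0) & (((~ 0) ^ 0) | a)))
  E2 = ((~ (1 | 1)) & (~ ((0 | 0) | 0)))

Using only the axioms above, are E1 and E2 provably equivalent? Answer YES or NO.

YES

(1) ((~ 1) ^ 0)  =[xor_false →]=  (~ 1)    ⊢ ((~ 1) & (((~ 0) ^ 0) & (((~ 0) ^ 0) | a)))
(2) (((~ 0) ^ 0) & (((~ 0) ^ 0) | a))  =[absorb_and →]=  ((~ 0) ^ 0)    ⊢ ((~ 1) & ((~ 0) ^ 0))
(3) ((~ 0) ^ 0)  =[xor_false →]=  (~ 0)    ⊢ ((~ 1) & (~ 0))
(4) 0  =[or_idem ←]=  (0 | 0)    ⊢ ((~ 1) & (~ (0 | 0)))
(5) (0 | 0)  =[or_false ←]=  ((0 | 0) | 0)    ⊢ ((~ 1) & (~ ((0 | 0) | 0)))
(6) 1  =[or_idem ←]=  (1 | 1)    ⊢ E2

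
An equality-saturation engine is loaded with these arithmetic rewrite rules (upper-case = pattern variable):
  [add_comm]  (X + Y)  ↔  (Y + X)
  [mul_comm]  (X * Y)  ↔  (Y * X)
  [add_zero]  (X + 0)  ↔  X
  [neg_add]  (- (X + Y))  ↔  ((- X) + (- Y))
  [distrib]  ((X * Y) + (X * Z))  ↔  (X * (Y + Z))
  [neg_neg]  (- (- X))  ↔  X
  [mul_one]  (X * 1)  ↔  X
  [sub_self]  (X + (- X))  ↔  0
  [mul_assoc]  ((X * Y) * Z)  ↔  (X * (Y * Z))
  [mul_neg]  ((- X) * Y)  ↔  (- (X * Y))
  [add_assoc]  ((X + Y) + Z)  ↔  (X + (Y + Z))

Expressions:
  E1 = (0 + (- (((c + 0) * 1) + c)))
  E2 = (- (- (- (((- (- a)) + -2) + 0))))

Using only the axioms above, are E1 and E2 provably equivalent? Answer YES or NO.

NO

The axioms are sound identities: if E1 ↔* E2 then E1 and E2 evaluate identically under any assignment.
Under a=0, c=0: E1 evaluates to 0, E2 to 2. Distinct ⇒ no rewrite sequence connects them.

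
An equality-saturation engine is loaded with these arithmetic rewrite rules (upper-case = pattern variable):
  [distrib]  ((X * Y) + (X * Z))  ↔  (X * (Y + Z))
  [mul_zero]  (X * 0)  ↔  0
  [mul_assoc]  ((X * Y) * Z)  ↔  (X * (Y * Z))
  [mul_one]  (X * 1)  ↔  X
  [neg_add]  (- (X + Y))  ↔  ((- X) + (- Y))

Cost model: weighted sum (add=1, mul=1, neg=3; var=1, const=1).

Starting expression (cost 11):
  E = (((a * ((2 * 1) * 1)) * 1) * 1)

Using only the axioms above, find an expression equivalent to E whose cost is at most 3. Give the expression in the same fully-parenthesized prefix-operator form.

1. [mul_one →] (((a * ((2 * 1) * 1)) * 1) * 1)  →  ((a * ((2 * 1) * 1)) * 1)
2. [mul_assoc →] ((2 * 1) * 1)  →  (2 * (1 * 1));  E = ((a * (2 * (1 * 1))) * 1)
3. [mul_one →] (1 * 1)  →  1;  E = ((a * (2 * 1)) * 1)
4. [mul_one →] (2 * 1)  →  2;  E = ((a * 2) * 1)
5. [mul_one →] ((a * 2) * 1)  →  (a * 2);  cost 3 ≤ 3, done

(a * 2)   [cost 3]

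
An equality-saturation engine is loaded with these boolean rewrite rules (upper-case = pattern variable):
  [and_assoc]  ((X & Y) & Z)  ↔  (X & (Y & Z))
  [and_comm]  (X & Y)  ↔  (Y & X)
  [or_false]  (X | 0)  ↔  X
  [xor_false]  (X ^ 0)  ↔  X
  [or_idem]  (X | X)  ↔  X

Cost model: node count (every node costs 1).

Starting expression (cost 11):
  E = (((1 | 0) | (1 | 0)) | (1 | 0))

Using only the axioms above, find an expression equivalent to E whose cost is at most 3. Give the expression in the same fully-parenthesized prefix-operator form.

(1 | 1)   [cost 3]

1. [or_idem →] ((1 | 0) | (1 | 0))  →  (1 | 0);  E = ((1 | 0) | (1 | 0))
2. [or_false →] (1 | 0)  →  1;  E = ((1 | 0) | 1)
3. [or_false →] (1 | 0)  →  1;  cost 3 ≤ 3, done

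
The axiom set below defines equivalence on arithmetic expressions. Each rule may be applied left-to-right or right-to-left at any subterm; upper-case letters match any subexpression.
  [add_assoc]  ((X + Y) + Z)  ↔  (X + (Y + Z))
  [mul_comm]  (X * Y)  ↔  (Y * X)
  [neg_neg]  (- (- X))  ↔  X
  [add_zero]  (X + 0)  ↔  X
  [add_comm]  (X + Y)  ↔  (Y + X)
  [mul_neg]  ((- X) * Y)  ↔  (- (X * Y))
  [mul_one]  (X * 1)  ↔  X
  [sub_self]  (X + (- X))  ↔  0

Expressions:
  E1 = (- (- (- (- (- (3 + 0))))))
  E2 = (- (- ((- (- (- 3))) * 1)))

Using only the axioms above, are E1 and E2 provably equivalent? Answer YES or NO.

YES

(1) (3 + 0)  =[add_zero →]=  3    ⊢ (- (- (- (- (- 3)))))
(2) (- (- 3))  =[neg_neg →]=  3    ⊢ (- (- (- 3)))
(3) (- 3)  =[mul_one ←]=  ((- 3) * 1)    ⊢ (- (- ((- 3) * 1)))
(4) (- 3)  =[neg_neg ←]=  (- (- (- 3)))    ⊢ E2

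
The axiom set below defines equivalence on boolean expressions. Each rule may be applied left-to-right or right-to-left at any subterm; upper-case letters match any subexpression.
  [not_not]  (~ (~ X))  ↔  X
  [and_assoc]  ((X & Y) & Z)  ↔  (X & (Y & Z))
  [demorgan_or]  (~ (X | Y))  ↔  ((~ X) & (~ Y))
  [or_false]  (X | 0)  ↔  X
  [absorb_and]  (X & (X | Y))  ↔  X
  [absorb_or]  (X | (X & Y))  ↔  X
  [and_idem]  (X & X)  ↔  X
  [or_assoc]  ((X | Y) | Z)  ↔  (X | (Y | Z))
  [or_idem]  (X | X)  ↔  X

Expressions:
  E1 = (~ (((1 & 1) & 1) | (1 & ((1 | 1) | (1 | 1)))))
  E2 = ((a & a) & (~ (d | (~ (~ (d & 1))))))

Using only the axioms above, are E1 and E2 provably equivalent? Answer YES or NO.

NO

All listed rules preserve value, hence provable equivalence implies equal values everywhere; look for a separating assignment.
a=1, d=0 gives E1 ↦ 0, E2 ↦ 1; values differ ⇒ not provably equivalent.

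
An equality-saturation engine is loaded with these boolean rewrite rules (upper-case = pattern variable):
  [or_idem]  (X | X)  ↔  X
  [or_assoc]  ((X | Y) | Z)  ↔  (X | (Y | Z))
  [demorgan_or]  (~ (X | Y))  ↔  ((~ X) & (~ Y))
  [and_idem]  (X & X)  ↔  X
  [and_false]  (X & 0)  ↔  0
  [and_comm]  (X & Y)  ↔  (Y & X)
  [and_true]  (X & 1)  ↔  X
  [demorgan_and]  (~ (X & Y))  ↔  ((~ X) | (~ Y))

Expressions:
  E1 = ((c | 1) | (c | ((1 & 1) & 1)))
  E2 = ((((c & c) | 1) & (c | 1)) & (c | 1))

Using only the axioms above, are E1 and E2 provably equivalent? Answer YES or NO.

YES

step 1: and_true (→) rewrites (1 & 1) into 1, now ((c | 1) | (c | (1 & 1)))
step 2: and_true (→) rewrites (1 & 1) into 1, now ((c | 1) | (c | 1))
step 3: or_idem (→) rewrites ((c | 1) | (c | 1)) into (c | 1)
step 4: and_idem (←) rewrites (c | 1) into ((c | 1) & (c | 1))
step 5: and_idem (←) rewrites (c | 1) into ((c | 1) & (c | 1)), now (((c | 1) & (c | 1)) & (c | 1))
step 6: and_idem (←) rewrites c into (c & c), which is E2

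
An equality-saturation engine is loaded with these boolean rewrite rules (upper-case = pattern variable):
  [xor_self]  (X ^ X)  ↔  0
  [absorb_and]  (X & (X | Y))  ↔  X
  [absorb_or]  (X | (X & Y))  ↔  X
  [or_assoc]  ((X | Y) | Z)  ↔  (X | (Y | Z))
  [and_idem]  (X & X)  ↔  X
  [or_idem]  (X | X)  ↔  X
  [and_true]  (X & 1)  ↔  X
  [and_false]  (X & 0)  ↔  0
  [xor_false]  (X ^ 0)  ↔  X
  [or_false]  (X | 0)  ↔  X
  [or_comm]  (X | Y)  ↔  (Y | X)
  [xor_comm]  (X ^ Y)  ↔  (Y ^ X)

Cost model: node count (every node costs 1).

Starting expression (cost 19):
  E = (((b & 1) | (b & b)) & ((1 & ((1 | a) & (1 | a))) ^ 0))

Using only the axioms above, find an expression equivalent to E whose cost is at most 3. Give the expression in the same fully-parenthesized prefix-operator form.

(b | b)   [cost 3]

1. [xor_false →] ((1 & ((1 | a) & (1 | a))) ^ 0)  →  (1 & ((1 | a) & (1 | a)));  E = (((b & 1) | (b & b)) & (1 & ((1 | a) & (1 | a))))
2. [and_true →] (b & 1)  →  b;  E = ((b | (b & b)) & (1 & ((1 | a) & (1 | a))))
3. [and_idem →] ((1 | a) & (1 | a))  →  (1 | a);  E = ((b | (b & b)) & (1 & (1 | a)))
4. [and_idem →] (b & b)  →  b;  E = ((b | b) & (1 & (1 | a)))
5. [absorb_and →] (1 & (1 | a))  →  1;  E = ((b | b) & 1)
6. [and_true →] ((b | b) & 1)  →  (b | b);  cost 3 ≤ 3, done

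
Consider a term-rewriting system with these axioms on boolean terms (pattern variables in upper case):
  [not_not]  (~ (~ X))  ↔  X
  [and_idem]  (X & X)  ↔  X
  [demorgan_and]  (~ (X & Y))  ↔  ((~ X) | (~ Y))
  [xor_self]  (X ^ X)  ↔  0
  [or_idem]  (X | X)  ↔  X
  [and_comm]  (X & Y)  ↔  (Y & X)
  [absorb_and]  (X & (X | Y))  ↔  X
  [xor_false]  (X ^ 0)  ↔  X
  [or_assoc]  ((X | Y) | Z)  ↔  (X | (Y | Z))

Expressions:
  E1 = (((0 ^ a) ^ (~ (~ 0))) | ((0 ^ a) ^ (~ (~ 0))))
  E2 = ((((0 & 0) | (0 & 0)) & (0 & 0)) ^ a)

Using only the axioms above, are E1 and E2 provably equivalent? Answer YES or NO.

YES

step 1: or_idem (→) rewrites (((0 ^ a) ^ (~ (~ 0))) | ((0 ^ a) ^ (~ (~ 0)))) into ((0 ^ a) ^ (~ (~ 0)))
step 2: not_not (→) rewrites (~ (~ 0)) into 0, now ((0 ^ a) ^ 0)
step 3: xor_false (→) rewrites ((0 ^ a) ^ 0) into (0 ^ a)
step 4: and_idem (←) rewrites 0 into (0 & 0), now ((0 & 0) ^ a)
step 5: and_idem (←) rewrites (0 & 0) into ((0 & 0) & (0 & 0)), now (((0 & 0) & (0 & 0)) ^ a)
step 6: or_idem (←) rewrites (0 & 0) into ((0 & 0) | (0 & 0)), which is E2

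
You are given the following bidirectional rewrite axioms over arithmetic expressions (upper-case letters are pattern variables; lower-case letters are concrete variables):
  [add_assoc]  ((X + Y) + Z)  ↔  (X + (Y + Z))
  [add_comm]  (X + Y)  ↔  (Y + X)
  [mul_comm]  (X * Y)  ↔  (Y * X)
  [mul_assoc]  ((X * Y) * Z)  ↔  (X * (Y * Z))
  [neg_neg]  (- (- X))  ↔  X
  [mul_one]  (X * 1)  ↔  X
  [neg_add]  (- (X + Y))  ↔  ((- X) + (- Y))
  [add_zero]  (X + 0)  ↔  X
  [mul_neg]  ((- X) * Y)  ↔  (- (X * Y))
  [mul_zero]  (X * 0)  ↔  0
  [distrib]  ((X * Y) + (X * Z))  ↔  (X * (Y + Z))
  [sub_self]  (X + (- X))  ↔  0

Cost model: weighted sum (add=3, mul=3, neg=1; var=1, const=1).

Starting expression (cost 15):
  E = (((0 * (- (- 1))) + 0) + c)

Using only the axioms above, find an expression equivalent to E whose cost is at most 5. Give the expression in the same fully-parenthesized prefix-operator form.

(0 + c)   [cost 5]

step 1: add_zero (→) rewrites ((0 * (- (- 1))) + 0) into (0 * (- (- 1))), now ((0 * (- (- 1))) + c)
step 2: neg_neg (→) rewrites (- (- 1)) into 1, now ((0 * 1) + c)
step 3: mul_one (→) rewrites (0 * 1) into 0, reaching cost 5 (bound 5)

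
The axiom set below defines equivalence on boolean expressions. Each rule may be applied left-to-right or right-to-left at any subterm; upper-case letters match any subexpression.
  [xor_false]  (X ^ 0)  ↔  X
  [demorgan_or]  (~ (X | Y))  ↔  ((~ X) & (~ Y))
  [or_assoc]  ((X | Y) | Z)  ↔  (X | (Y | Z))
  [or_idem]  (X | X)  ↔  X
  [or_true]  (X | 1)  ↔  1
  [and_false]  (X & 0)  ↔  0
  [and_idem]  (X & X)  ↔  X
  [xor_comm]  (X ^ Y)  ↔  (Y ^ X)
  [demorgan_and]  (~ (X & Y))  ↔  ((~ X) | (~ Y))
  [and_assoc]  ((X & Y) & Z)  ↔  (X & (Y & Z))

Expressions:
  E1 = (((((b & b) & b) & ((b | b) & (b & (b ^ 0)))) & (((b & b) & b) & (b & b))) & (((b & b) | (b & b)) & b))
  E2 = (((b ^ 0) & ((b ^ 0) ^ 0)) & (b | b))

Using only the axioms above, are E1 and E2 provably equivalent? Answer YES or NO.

step 1: xor_false (→) rewrites (b ^ 0) into b, now (((((b & b) & b) & ((b | b) & (b & b))) & (((b & b) & b) & (b & b))) & (((b & b) | (b & b)) & b))
step 2: and_idem (→) rewrites (b & b) into b, now (((((b & b) & b) & ((b | b) & b)) & (((b & b) & b) & (b & b))) & (((b & b) | (b & b)) & b))
step 3: or_idem (→) rewrites (b | b) into b, now (((((b & b) & b) & (b & b)) & (((b & b) & b) & (b & b))) & (((b & b) | (b & b)) & b))
step 4: or_idem (→) rewrites ((b & b) | (b & b)) into (b & b), now (((((b & b) & b) & (b & b)) & (((b & b) & b) & (b & b))) & ((b & b) & b))
step 5: and_idem (→) rewrites ((((b & b) & b) & (b & b)) & (((b & b) & b) & (b & b))) into (((b & b) & b) & (b & b)), now ((((b & b) & b) & (b & b)) & ((b & b) & b))
step 6: and_idem (→) rewrites (b & b) into b, now ((((b & b) & b) & b) & ((b & b) & b))
step 7: and_idem (→) rewrites (b & b) into b, now (((b & b) & b) & ((b & b) & b))
step 8: and_idem (→) rewrites (((b & b) & b) & ((b & b) & b)) into ((b & b) & b)
step 9: and_idem (→) rewrites (b & b) into b, now (b & b)
step 10: xor_false (←) rewrites b into (b ^ 0), now ((b ^ 0) & b)
step 11: or_idem (←) rewrites b into (b | b), now ((b ^ 0) & (b | b))
step 12: and_idem (←) rewrites (b ^ 0) into ((b ^ 0) & (b ^ 0)), now (((b ^ 0) & (b ^ 0)) & (b | b))
step 13: xor_false (←) rewrites (b ^ 0) into ((b ^ 0) ^ 0), which is E2

YES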